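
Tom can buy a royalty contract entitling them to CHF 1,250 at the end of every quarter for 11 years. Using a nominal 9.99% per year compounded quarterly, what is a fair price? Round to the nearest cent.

With 4 periods per year: i = 0.024975, n = 44.
Annuity factor a(44|0.024975) = 26.515874; PV = 1250 × 26.515874 = 33,144.8421

CHF 33,144.84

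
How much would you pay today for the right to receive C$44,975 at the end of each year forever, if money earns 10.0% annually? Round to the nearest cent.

C$449,750.00

PV = C/r = 44975/0.1 = 449,750.0000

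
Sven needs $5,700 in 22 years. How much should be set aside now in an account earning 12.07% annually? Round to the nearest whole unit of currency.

PV = 5,700 / (1 + 0.1207)^22 = 5,700 / 12.267786 = 464.6315

$465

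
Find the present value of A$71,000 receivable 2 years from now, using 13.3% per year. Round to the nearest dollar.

PV = FV·(1+i)^(−n) = 71,000 × 0.779005 = 55,309.3467

A$55,309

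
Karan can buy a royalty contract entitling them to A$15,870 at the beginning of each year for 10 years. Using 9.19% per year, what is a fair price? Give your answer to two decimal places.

A$110,284.05

PV = 15870 × [1 − (1+0.0919)^(−10)] / 0.0919 × (1+i) = 15870 × 6.949215 = 110,284.0476
(annuity-due: payments at period start, so ×(1+i).)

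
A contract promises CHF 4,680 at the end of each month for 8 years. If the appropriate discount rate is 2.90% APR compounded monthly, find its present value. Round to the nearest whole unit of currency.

CHF 400,541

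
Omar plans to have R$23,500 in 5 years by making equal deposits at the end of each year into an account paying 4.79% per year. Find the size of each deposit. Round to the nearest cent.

R$4,270.79

PMT = 23500 / ( [(1+0.0479)^5 − 1] / 0.0479 ) = 23500 / 5.502499 = 4,270.7869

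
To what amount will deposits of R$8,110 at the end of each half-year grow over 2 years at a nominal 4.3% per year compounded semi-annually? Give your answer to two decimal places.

R$33,501.27

Periodic rate i = 0.043/2 = 0.0215; n = 2 × 2 = 4 periods.
Accumulation factor s(4|0.0215) = 4.130859; FV = 8110 × 4.130859 = 33,501.2660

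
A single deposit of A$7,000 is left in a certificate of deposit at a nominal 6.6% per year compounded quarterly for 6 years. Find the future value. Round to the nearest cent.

With 4 periods per year: i = 0.0165, n = 24.
7,000 × (1+0.0165)^24 = 7,000 × 1.481075 = 10,367.5283

A$10,367.53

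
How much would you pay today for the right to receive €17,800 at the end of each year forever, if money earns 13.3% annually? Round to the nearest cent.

€133,834.59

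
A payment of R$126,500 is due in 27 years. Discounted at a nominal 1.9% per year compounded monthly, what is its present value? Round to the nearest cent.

R$75,765.88

With 12 periods per year: i = 0.00158333, n = 324.
PV = FV·(1+i)^(−n) = 126,500 × 0.598940 = 75,765.8759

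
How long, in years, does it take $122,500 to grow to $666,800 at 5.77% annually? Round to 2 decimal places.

30.20 years

n = ln(666800/122500) / ln(1+0.0577) = ln(5.44327) / 0.056097 = 30.2046 years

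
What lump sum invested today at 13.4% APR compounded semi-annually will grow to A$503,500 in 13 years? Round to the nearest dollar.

A$93,266

With 2 periods per year: i = 0.067, n = 26.
PV = FV·(1+i)^(−n) = 503,500 × 0.185236 = 93,266.2617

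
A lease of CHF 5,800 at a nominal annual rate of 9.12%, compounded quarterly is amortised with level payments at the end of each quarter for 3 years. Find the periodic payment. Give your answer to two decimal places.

CHF 557.92

With 4 periods per year: i = 0.0228, n = 12.
PMT = 5800 / ( [1 − (1+0.0228)^(−12)] / 0.0228 ) = 5800 / 10.395752 = 557.9202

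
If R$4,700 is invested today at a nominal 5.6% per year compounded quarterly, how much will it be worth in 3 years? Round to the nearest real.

With 4 periods per year: i = 0.014, n = 12.
FV = PV·(1+i)^n = 4,700 × 1.181559 = 5,553.3279

R$5,553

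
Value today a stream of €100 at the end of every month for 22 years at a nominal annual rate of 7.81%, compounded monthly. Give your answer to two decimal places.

€12,593.24

With 12 periods per year: i = 0.00650833, n = 264.
Annuity factor a(264|0.00650833) = 125.932359; PV = 100 × 125.932359 = 12,593.2359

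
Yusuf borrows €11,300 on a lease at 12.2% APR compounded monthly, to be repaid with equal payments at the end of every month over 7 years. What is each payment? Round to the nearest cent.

Periodic rate i = 0.122/12 = 0.0101667; n = 7 × 12 = 84 periods.
PMT = 11300 / ( [1 − (1+0.0101667)^(−84)] / 0.0101667 ) = 11300 / 56.306725 = 200.6865

€200.69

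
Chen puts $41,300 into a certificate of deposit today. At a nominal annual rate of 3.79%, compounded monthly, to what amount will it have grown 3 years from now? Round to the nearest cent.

With 12 periods per year: i = 0.00315833, n = 36.
41,300 × (1+0.00315833)^36 = 41,300 × 1.120215 = 46,264.8885

$46,264.89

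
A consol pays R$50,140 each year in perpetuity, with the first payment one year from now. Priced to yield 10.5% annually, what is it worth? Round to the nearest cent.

PV = PMT / i = 50140 / 0.105 = 477,523.8095

R$477,523.81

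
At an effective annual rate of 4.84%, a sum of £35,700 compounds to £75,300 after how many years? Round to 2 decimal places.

15.79 years

n = ln(75300/35700) / ln(1+0.0484) = ln(2.10924) / 0.047265 = 15.7903 years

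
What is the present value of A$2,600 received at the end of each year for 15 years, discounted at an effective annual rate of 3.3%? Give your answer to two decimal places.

Annuity factor a(15|0.033) = 11.682963; PV = 2600 × 11.682963 = 30,375.7048

A$30,375.70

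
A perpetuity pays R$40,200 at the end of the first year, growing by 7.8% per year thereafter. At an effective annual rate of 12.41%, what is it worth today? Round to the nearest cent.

R$872,017.35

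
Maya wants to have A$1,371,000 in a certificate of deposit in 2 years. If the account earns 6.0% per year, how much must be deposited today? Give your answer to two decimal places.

A$1,220,185.12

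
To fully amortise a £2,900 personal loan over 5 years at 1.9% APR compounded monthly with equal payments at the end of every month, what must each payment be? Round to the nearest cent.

Periodic rate i = 0.019/12 = 0.00158333; n = 5 × 12 = 60 periods.
Annuity-PV factor = 57.194995; PMT = 2900 / 57.194995 = 50.7037

£50.70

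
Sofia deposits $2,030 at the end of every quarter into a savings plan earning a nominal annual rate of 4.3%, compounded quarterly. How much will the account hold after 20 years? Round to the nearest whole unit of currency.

$255,372

With 4 periods per year: i = 0.01075, n = 80.
Accumulation factor s(80|0.01075) = 125.799023; FV = 2030 × 125.799023 = 255,372.0164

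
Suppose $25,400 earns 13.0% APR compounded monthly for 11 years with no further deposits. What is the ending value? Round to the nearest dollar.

i = 0.13/12 = 0.0108333 per month; n = 11·12 = 132.
FV = PV·(1+i)^n = 25,400 × 4.146687 = 105,325.8452

$105,326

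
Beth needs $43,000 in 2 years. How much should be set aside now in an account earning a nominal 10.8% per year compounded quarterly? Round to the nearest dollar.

$34,746

Periodic rate i = 0.108/4 = 0.027; n = 2 × 4 = 8 periods.
Discount factor = (1+0.027)^(−8) = 0.808047; PV = 43,000 × 0.808047 = 34,746.0073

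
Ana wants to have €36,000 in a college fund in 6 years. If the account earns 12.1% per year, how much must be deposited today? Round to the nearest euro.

PV = FV·(1+i)^(−n) = 36,000 × 0.503925 = 18,141.3175

€18,141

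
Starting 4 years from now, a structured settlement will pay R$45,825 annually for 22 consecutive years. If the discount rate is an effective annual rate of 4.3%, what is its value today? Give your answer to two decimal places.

R$567,264.01

Value one period before first payment (t=3): 45825 × [1 − (1+0.043)^(−22)] / 0.043 = 45825 × 14.045451 = 643,632.7782
PV₀ = 643,632.7782 / (1+0.043)^3 = 643,632.7782 / 1.134627 = 567,264.0065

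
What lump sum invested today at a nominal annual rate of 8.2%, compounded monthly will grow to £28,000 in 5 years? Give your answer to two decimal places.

£18,608.14

Periodic rate i = 0.082/12 = 0.00683333; n = 5 × 12 = 60 periods.
Discount factor = (1+0.00683333)^(−60) = 0.664576; PV = 28,000 × 0.664576 = 18,608.1377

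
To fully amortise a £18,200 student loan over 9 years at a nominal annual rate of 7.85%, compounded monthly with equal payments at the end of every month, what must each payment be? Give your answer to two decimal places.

£235.53

Periodic rate i = 0.0785/12 = 0.00654167; n = 9 × 12 = 108 periods.
Annuity-PV factor = 77.273209; PMT = 18200 / 77.273209 = 235.5279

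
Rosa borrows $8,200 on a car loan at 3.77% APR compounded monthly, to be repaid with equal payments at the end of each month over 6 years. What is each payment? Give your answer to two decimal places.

i = 0.0377/12 = 0.00314167 per month; n = 6·12 = 72.
Annuity-PV factor = 64.347558; PMT = 8200 / 64.347558 = 127.4330

$127.43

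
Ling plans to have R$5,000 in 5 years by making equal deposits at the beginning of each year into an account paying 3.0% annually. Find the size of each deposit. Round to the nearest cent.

R$914.34

FV-annuity factor × (1+i) = 5.468410; PMT = 5000 / 5.468410 = 914.3426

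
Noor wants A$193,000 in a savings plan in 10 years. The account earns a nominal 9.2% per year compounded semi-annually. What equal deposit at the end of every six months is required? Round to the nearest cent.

Periodic rate i = 0.092/2 = 0.046; n = 10 × 2 = 20 periods.
FV-annuity factor = 31.702027; PMT = 193000 / 31.702027 = 6,087.9387

A$6,087.94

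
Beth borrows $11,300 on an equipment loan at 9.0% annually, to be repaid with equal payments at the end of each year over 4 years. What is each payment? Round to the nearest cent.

PMT = 11300 / ( [1 − (1+0.09)^(−4)] / 0.09 ) = 11300 / 3.239720 = 3,487.9559

$3,487.96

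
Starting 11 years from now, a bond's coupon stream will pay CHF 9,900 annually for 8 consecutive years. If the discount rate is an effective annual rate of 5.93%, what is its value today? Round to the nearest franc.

CHF 34,652

PV at t=10 (ordinary 8-year annuity): 9900 × a(8|0.0593) = 9900 × 6.227034 = 61,647.6381
Discount back 10 years: 61,647.6381 × (1+0.0593)^(−10) = 61,647.6381 × 0.562096 = 34,651.8734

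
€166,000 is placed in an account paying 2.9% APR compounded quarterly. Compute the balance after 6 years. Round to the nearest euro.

Periodic rate i = 0.029/4 = 0.00725; n = 6 × 4 = 24 periods.
FV = 166,000 × (1 + 0.00725)^24 = 197,425.2577

€197,425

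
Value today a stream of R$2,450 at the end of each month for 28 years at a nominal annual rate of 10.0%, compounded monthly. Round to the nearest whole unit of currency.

i = 0.1/12 = 0.00833333 per month; n = 28·12 = 336.
Annuity factor a(336|0.00833333) = 112.617635; PV = 2450 × 112.617635 = 275,913.2067

R$275,913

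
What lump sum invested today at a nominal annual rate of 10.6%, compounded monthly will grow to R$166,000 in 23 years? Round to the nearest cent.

R$14,653.70

i = 0.106/12 = 0.00883333 per month; n = 23·12 = 276.
PV = 166,000 / (1 + 0.00883333)^276 = 166,000 / 11.328200 = 14,653.6966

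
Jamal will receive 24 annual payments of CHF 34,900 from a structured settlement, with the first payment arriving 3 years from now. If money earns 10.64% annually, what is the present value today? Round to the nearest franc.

CHF 244,285

PV at t=2 (ordinary 24-year annuity): 34900 × a(24|0.1064) = 34900 × 8.568328 = 299,034.6307
Discount back 2 years: 299,034.6307 × (1+0.1064)^(−2) = 299,034.6307 × 0.816913 = 244,285.1977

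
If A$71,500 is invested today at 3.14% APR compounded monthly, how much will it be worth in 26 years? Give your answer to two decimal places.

A$161,584.98

With 12 periods per year: i = 0.00261667, n = 312.
FV = 71,500 × (1 + 0.00261667)^312 = 161,584.9783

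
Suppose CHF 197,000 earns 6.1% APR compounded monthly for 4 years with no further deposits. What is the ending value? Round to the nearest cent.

CHF 251,284.47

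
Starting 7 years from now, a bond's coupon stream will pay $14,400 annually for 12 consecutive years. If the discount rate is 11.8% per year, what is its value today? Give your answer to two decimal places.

$46,104.68

PV at t=6 (ordinary 12-year annuity): 14400 × a(12|0.118) = 14400 × 6.252206 = 90,031.7715
PV₀ = 90,031.7715 / (1+0.118)^6 = 90,031.7715 / 1.952769 = 46,104.6760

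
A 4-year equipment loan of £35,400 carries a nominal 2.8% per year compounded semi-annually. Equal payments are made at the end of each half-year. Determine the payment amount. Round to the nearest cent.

£4,708.30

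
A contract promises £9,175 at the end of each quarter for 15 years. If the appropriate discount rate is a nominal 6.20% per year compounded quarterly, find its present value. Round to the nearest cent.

£356,713.07

Periodic rate i = 0.062/4 = 0.0155; n = 15 × 4 = 60 periods.
PV = 9175 × [1 − (1+0.0155)^(−60)] / 0.0155 = 9175 × 38.878808 = 356,713.0657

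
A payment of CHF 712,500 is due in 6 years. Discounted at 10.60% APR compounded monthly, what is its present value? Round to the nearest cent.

CHF 378,256.48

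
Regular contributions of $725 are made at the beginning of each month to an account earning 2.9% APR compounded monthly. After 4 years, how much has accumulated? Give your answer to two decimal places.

Periodic rate i = 0.029/12 = 0.00241667; n = 4 × 12 = 48 periods.
FV = 725 × [(1+0.00241667)^48 − 1] / 0.00241667 × (1+i) = 725 × 50.952658 = 36,940.6770
(annuity-due: payments at period start, so ×(1+i).)

$36,940.68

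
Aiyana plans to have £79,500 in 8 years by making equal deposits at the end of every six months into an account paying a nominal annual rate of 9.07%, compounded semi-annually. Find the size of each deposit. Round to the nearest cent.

With 2 periods per year: i = 0.04535, n = 16.
FV-annuity factor = 22.783572; PMT = 79500 / 22.783572 = 3,489.3562

£3,489.36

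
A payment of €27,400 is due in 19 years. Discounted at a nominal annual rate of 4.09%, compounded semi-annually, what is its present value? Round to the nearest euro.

Periodic rate i = 0.0409/2 = 0.02045; n = 19 × 2 = 38 periods.
PV = 27,400 / (1 + 0.02045)^38 = 27,400 / 2.158170 = 12,695.9389

€12,696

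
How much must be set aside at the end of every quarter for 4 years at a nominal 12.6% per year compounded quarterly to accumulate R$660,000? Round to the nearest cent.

R$32,357.53

With 4 periods per year: i = 0.0315, n = 16.
PMT = 660000 / ( [(1+0.0315)^16 − 1] / 0.0315 ) = 660000 / 20.397106 = 32,357.5312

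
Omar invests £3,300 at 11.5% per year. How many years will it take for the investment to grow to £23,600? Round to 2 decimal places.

n = ln(23600/3300) / ln(1+0.115) = ln(7.15152) / 0.108854 = 18.0730 years

18.07 years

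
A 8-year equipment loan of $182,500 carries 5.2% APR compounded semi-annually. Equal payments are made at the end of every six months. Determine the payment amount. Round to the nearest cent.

$14,088.33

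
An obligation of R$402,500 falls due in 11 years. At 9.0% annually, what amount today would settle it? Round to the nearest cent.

Discount factor = (1+0.09)^(−11) = 0.387533; PV = 402,500 × 0.387533 = 155,981.9723

R$155,981.97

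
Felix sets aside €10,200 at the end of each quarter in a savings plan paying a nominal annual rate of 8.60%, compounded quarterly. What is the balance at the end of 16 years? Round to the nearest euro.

€1,376,628

Periodic rate i = 0.086/4 = 0.0215; n = 16 × 4 = 64 periods.
FV = PMT · [(1+i)^n − 1] / i = 10200 · 134.963571 = 1,376,628.4284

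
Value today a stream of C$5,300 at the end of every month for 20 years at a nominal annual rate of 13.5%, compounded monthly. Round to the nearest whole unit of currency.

i = 0.135/12 = 0.01125 per month; n = 20·12 = 240.
PV = PMT · [1 − (1+i)^(−n)] / i = 5300 · 82.824331 = 438,968.9526

C$438,969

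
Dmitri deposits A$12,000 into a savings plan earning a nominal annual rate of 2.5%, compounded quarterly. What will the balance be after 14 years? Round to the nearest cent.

i = 0.025/4 = 0.00625 per quarter; n = 14·4 = 56.
12,000 × (1+0.00625)^56 = 12,000 × 1.417523 = 17,010.2727

A$17,010.27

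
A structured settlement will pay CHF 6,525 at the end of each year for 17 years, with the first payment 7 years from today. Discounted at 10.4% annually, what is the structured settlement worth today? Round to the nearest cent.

Value one period before first payment (t=6): 6525 × [1 − (1+0.104)^(−17)] / 0.104 = 6525 × 7.826870 = 51,070.3289
Discount back 6 years: 51,070.3289 × (1+0.104)^(−6) = 51,070.3289 × 0.552313 = 28,206.8257

CHF 28,206.83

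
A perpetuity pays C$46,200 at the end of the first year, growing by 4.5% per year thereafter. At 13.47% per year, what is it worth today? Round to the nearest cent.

PV = D₁/(r − g) = 46200/(0.1347 − 0.045) = 515,050.1672

C$515,050.17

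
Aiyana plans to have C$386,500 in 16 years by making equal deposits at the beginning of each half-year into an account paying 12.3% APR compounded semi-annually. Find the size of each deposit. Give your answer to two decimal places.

C$3,892.93

i = 0.123/2 = 0.0615 per half-year; n = 16·2 = 32.
PMT = 386500 / ( [(1+0.0615)^32 − 1] / 0.0615 × (1+i) ) = 386500 / 99.282473 = 3,892.9329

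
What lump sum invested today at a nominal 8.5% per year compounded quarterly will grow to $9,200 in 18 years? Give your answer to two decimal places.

$2,024.32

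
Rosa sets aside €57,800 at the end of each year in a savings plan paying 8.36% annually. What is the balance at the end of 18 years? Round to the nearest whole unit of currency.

€2,241,960

FV = PMT · [(1+i)^n − 1] / i = 57800 · 38.788232 = 2,241,959.8092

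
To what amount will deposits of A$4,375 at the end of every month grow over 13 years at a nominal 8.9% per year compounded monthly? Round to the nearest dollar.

Periodic rate i = 0.089/12 = 0.00741667; n = 13 × 12 = 156 periods.
FV = PMT · [(1+i)^n − 1] / i = 4375 · 292.156627 = 1,278,185.2418

A$1,278,185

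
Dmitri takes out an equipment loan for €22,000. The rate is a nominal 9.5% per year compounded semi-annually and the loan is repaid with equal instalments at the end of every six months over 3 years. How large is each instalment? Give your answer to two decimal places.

€4,299.79

With 2 periods per year: i = 0.0475, n = 6.
PMT = 22000 / ( [1 − (1+0.0475)^(−6)] / 0.0475 ) = 22000 / 5.116526 = 4,299.7925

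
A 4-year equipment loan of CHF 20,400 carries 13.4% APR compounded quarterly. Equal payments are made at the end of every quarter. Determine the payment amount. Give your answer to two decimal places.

CHF 1,667.83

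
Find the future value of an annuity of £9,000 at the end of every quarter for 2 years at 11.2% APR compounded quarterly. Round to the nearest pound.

£79,465

i = 0.112/4 = 0.028 per quarter; n = 2·4 = 8.
Accumulation factor s(8|0.028) = 8.829476; FV = 9000 × 8.829476 = 79,465.2799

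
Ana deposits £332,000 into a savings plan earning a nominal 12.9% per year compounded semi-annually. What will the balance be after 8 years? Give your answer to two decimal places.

With 2 periods per year: i = 0.0645, n = 16.
332,000 × (1+0.0645)^16 = 332,000 × 2.718508 = 902,544.7329

£902,544.73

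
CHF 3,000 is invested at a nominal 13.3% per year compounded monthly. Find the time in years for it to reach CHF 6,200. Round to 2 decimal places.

5.49 years

Periodic rate i = 0.133/12 = 0.0110833.
(1+i)^n = 6200/3000 = 2.06667, so n = ln 2.06667 / ln 1.01108 = 65.8604 months
= 65.8604/12 years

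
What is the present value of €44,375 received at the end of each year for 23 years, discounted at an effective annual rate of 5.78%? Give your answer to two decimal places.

€556,905.42

PV = 44375 × [1 − (1+0.0578)^(−23)] / 0.0578 = 44375 × 12.549981 = 556,905.4198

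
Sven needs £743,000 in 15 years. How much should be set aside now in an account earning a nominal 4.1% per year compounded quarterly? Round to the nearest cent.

i = 0.041/4 = 0.01025 per quarter; n = 15·4 = 60.
PV = FV·(1+i)^(−n) = 743,000 × 0.542336 = 402,955.6661

£402,955.67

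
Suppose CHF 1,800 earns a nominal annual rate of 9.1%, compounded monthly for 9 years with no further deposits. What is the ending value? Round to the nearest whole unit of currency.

i = 0.091/12 = 0.00758333 per month; n = 9·12 = 108.
1,800 × (1+0.00758333)^108 = 1,800 × 2.261233 = 4,070.2194

CHF 4,070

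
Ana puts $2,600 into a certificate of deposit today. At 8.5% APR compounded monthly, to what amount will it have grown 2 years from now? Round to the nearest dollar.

Periodic rate i = 0.085/12 = 0.00708333; n = 2 × 12 = 24 periods.
2,600 × (1+0.00708333)^24 = 2,600 × 1.184595 = 3,079.9464

$3,080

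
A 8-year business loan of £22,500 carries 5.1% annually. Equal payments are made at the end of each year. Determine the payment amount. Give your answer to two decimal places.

PMT = 22500 / ( [1 − (1+0.051)^(−8)] / 0.051 ) = 22500 / 6.437166 = 3,495.3268

£3,495.33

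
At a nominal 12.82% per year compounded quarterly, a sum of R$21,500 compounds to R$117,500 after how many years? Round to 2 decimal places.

13.46 years

Periodic rate i = 0.1282/4 = 0.03205.
(1+i)^n = 117500/21500 = 5.46512, so n = ln 5.46512 / ln 1.03205 = 53.8365 quarters
= 53.8365/4 years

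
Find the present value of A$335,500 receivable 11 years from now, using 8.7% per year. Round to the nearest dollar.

A$134,019

PV = 335,500 / (1 + 0.087)^11 = 335,500 / 2.503370 = 134,019.3600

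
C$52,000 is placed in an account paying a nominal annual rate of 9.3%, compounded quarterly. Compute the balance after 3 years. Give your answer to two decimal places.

Periodic rate i = 0.093/4 = 0.02325; n = 3 × 4 = 12 periods.
52,000 × (1+0.02325)^12 = 52,000 × 1.317592 = 68,514.7983

C$68,514.80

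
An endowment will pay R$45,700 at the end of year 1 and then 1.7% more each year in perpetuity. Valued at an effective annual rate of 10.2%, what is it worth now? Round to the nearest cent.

R$537,647.06

PV = PMT / (i − g) = 45700 / (0.102 − 0.017) = 45700 / 0.085000 = 537,647.0588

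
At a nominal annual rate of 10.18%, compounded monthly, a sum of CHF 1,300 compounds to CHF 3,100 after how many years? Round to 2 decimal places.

8.57 years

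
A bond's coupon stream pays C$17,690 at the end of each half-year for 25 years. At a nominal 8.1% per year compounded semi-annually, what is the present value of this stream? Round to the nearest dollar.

C$376,788

i = 0.081/2 = 0.0405 per half-year; n = 25·2 = 50.
PV = PMT · [1 − (1+i)^(−n)] / i = 17690 · 21.299476 = 376,787.7289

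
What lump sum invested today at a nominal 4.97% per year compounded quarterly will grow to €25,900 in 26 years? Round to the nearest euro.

i = 0.0497/4 = 0.012425 per quarter; n = 26·4 = 104.
PV = 25,900 / (1 + 0.012425)^104 = 25,900 / 3.611915 = 7,170.7115

€7,171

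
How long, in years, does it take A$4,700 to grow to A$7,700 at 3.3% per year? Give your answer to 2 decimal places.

15.20 years

n = ln(7700/4700) / ln(1+0.033) = ln(1.63830) / 0.032467 = 15.2048 years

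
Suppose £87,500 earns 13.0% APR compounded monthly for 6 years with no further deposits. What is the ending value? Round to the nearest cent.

Periodic rate i = 0.13/12 = 0.0108333; n = 6 × 12 = 72 periods.
FV = PV·(1+i)^n = 87,500 × 2.172341 = 190,079.8147

£190,079.81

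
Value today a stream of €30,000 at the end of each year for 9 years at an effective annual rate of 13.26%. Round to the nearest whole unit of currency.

€152,473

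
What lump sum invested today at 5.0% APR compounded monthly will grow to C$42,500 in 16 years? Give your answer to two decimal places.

C$19,128.25

i = 0.05/12 = 0.00416667 per month; n = 16·12 = 192.
PV = 42,500 / (1 + 0.00416667)^192 = 42,500 / 2.221845 = 19,128.2467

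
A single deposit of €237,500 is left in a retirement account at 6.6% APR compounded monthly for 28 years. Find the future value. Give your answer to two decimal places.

€1,499,825.70

With 12 periods per year: i = 0.0055, n = 336.
237,500 × (1+0.0055)^336 = 237,500 × 6.315056 = 1,499,825.7009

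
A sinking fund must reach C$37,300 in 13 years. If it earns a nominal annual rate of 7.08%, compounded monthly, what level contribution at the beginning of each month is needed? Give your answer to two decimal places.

Periodic rate i = 0.0708/12 = 0.0059; n = 13 × 12 = 156 periods.
PMT = 37300 / ( [(1+0.0059)^156 − 1] / 0.0059 × (1+i) ) = 37300 / 256.336441 = 145.5119

C$145.51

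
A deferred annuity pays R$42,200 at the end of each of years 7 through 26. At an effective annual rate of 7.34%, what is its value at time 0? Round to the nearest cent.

R$284,715.70

Value one period before first payment (t=6): 42200 × [1 − (1+0.0734)^(−20)] / 0.0734 = 42200 × 10.319734 = 435,492.7798
PV₀ = 435,492.7798 / (1+0.0734)^6 = 435,492.7798 / 1.529571 = 284,715.6983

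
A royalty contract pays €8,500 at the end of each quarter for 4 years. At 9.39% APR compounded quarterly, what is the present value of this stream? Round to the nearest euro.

i = 0.0939/4 = 0.023475 per quarter; n = 4·4 = 16.
PV = 8500 × [1 − (1+0.023475)^(−16)] / 0.023475 = 8500 × 13.211284 = 112,295.9143

€112,296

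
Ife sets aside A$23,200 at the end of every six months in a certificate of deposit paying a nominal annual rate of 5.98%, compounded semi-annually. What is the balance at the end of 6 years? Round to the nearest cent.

i = 0.0598/2 = 0.0299 per half-year; n = 6·2 = 12.
Accumulation factor s(12|0.0299) = 14.183970; FV = 23200 × 14.183970 = 329,068.0962

A$329,068.10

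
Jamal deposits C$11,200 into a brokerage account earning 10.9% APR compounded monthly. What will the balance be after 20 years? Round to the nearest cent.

C$98,108.35

Periodic rate i = 0.109/12 = 0.00908333; n = 20 × 12 = 240 periods.
FV = PV·(1+i)^n = 11,200 × 8.759674 = 98,108.3514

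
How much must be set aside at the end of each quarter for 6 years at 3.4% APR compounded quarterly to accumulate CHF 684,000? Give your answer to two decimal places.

CHF 25,812.31

With 4 periods per year: i = 0.0085, n = 24.
FV-annuity factor = 26.498988; PMT = 684000 / 26.498988 = 25,812.3068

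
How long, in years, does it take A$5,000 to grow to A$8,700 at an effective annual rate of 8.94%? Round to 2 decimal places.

n = ln(8700/5000) / ln(1+0.0894) = ln(1.74000) / 0.085627 = 6.4686 years

6.47 years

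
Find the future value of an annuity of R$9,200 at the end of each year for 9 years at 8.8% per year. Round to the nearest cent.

R$118,793.88

FV = 9200 × [(1+0.088)^9 − 1] / 0.088 = 9200 × 12.912378 = 118,793.8778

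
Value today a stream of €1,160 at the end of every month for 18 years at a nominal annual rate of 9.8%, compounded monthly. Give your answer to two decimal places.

i = 0.098/12 = 0.00816667 per month; n = 18·12 = 216.
PV = PMT · [1 − (1+i)^(−n)] / i = 1160 · 101.315500 = 117,525.9805

€117,525.98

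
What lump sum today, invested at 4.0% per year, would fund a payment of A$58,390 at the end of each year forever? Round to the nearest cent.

PV = C/r = 58390/0.04 = 1,459,750.0000

A$1,459,750.00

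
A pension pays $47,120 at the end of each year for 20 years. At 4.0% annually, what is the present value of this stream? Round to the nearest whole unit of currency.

$640,376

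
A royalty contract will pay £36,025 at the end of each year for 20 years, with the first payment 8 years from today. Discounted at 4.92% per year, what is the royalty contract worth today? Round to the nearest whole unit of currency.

£322,955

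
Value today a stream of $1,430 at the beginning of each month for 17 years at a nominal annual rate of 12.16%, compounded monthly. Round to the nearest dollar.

Periodic rate i = 0.1216/12 = 0.0101333; n = 17 × 12 = 204 periods.
PV = PMT · [1 − (1+i)^(−n)] / i × (1+i) = 1430 · 86.938295 = 124,321.7616
(Beginning-of-period payments → annuity-due factor ×(1+i).)

$124,322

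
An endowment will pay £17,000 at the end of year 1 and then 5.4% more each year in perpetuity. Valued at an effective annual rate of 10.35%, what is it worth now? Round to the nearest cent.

£343,434.34

PV = D₁/(r − g) = 17000/(0.1035 − 0.054) = 343,434.3434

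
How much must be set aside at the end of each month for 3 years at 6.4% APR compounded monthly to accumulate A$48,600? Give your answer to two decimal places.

Periodic rate i = 0.064/12 = 0.00533333; n = 3 × 12 = 36 periods.
FV-annuity factor = 39.572343; PMT = 48600 / 39.572343 = 1,228.1305

A$1,228.13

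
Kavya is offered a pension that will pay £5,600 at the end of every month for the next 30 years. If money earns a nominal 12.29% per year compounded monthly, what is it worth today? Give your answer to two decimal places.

Periodic rate i = 0.1229/12 = 0.0102417; n = 30 × 12 = 360 periods.
Annuity factor a(360|0.0102417) = 95.148463; PV = 5600 × 95.148463 = 532,831.3925

£532,831.39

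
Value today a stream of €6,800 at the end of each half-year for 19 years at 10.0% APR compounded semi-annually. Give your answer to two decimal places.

€114,701.67

Periodic rate i = 0.1/2 = 0.05; n = 19 × 2 = 38 periods.
PV = 6800 × [1 − (1+0.05)^(−38)] / 0.05 = 6800 × 16.867893 = 114,701.6704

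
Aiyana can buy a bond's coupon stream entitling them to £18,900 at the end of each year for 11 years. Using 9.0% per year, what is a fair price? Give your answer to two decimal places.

Annuity factor a(11|0.09) = 6.805191; PV = 18900 × 6.805191 = 128,618.1014

£128,618.10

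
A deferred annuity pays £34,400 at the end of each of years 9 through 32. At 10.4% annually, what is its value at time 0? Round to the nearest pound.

PV at t=8 (ordinary 24-year annuity): 34400 × a(24|0.104) = 34400 × 8.720620 = 299,989.3210
Discount back 8 years: 299,989.3210 × (1+0.104)^(−8) = 299,989.3210 × 0.453156 = 135,941.8600

£135,942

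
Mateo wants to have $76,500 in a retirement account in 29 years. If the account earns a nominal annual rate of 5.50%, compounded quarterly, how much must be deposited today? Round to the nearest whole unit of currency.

Periodic rate i = 0.055/4 = 0.01375; n = 29 × 4 = 116 periods.
PV = FV·(1+i)^(−n) = 76,500 × 0.205125 = 15,692.0917

$15,692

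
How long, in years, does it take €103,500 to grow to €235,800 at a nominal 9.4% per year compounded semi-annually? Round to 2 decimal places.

Periodic rate i = 0.094/2 = 0.047.
(1+i)^n = 235800/103500 = 2.27826, so n = ln 2.27826 / ln 1.047 = 17.9280 half-years
= 17.9280/2 years

8.96 years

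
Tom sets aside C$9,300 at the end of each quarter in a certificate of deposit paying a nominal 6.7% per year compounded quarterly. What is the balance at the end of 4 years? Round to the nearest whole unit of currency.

C$169,037

i = 0.067/4 = 0.01675 per quarter; n = 4·4 = 16.
FV = 9300 × [(1+0.01675)^16 − 1] / 0.01675 = 9300 × 18.176023 = 169,037.0101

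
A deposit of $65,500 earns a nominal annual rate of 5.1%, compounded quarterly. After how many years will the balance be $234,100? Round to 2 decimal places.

25.13 years

Periodic rate i = 0.051/4 = 0.01275.
n = ln(234100/65500) / ln(1+0.01275) = ln(3.57405) / 0.012669 = 100.5334 quarters
= 100.5334/4 years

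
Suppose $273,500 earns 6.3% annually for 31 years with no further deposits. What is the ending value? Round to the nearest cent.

$1,817,559.06

FV = PV·(1+i)^n = 273,500 × 6.645554 = 1,817,559.0563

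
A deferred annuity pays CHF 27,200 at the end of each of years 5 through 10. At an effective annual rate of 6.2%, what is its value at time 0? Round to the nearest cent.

Value one period before first payment (t=4): 27200 × [1 − (1+0.062)^(−6)] / 0.062 = 27200 × 4.886576 = 132,914.8647
PV₀ = 132,914.8647 / (1+0.062)^4 = 132,914.8647 / 1.272032 = 104,490.1822

CHF 104,490.18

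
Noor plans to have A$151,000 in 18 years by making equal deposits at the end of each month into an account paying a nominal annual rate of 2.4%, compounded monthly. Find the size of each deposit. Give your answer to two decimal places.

A$559.60

With 12 periods per year: i = 0.002, n = 216.
FV-annuity factor = 269.835360; PMT = 151000 / 269.835360 = 559.6005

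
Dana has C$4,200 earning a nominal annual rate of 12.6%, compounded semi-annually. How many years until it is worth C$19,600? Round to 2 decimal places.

Periodic rate i = 0.126/2 = 0.063.
n = ln(19600/4200) / ln(1+0.063) = ln(4.66667) / 0.061095 = 25.2139 half-years
= 25.2139/2 years

12.61 years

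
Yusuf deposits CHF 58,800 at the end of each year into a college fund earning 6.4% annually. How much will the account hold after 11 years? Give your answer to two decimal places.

CHF 899,088.34

FV = 58800 × [(1+0.064)^11 − 1] / 0.064 = 58800 × 15.290618 = 899,088.3432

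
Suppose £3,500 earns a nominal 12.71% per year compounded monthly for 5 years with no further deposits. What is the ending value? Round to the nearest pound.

£6,586

Periodic rate i = 0.1271/12 = 0.0105917; n = 5 × 12 = 60 periods.
FV = 3,500 × (1 + 0.0105917)^60 = 6,585.8344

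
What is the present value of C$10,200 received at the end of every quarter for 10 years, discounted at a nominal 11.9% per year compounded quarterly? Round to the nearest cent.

i = 0.119/4 = 0.02975 per quarter; n = 10·4 = 40.
Annuity factor a(40|0.02975) = 23.208471; PV = 10200 × 23.208471 = 236,726.4067

C$236,726.41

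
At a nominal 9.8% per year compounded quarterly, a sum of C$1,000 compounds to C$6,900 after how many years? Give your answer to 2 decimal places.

19.95 years

Periodic rate i = 0.098/4 = 0.0245.
n = ln(6900/1000) / ln(1+0.0245) = ln(6.90000) / 0.024205 = 79.7995 quarters
= 79.7995/4 years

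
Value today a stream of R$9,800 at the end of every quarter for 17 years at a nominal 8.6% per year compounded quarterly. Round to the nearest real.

R$348,519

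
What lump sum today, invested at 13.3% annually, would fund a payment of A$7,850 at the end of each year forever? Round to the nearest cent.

PV = C/r = 7850/0.133 = 59,022.5564

A$59,022.56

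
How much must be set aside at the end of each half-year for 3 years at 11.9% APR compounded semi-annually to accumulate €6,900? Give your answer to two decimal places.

€990.45

With 2 periods per year: i = 0.0595, n = 6.
FV-annuity factor = 6.966541; PMT = 6900 / 6.966541 = 990.4485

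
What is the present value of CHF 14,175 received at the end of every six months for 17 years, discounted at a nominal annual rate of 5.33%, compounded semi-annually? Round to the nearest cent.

Periodic rate i = 0.0533/2 = 0.02665; n = 17 × 2 = 34 periods.
Annuity factor a(34|0.02665) = 22.179374; PV = 14175 × 22.179374 = 314,392.6294

CHF 314,392.63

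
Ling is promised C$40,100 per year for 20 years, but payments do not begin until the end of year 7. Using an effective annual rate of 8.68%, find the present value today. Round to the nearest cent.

C$227,311.01

PV at t=6 (ordinary 20-year annuity): 40100 × a(20|0.0868) = 40100 × 9.340581 = 374,557.2892
Discount back 6 years: 374,557.2892 × (1+0.0868)^(−6) = 374,557.2892 × 0.606879 = 227,311.0116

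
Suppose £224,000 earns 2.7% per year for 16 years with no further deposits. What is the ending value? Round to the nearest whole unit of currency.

£343,064

224,000 × (1+0.027)^16 = 224,000 × 1.531536 = 343,063.9754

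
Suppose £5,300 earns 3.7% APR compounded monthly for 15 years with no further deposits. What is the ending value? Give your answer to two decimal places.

£9,224.41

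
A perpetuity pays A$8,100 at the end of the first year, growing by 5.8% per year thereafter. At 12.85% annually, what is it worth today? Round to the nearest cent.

A$114,893.62

PV = D₁/(r − g) = 8100/(0.1285 − 0.058) = 114,893.6170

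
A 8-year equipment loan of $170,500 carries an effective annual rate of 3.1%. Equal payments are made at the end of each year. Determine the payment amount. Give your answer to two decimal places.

$24,391.38

PMT = 170500 / ( [1 − (1+0.031)^(−8)] / 0.031 ) = 170500 / 6.990174 = 24,391.3809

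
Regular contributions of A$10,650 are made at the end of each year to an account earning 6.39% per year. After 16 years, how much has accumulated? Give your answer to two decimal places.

FV = 10650 × [(1+0.0639)^16 − 1] / 0.0639 = 10650 × 26.511662 = 282,349.2043

A$282,349.20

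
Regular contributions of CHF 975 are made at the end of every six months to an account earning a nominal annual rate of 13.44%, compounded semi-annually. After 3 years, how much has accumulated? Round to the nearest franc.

CHF 6,925

Periodic rate i = 0.1344/2 = 0.0672; n = 3 × 2 = 6 periods.
FV = PMT · [(1+i)^n − 1] / i = 975 · 7.102992 = 6,925.4177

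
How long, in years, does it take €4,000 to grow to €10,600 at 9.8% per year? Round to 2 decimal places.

10.42 years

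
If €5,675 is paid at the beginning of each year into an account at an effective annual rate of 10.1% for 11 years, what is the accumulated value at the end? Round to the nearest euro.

€116,413

FV = 5675 × [(1+0.101)^11 − 1] / 0.101 × (1+i) = 5675 × 20.513242 = 116,412.6507
(Beginning-of-period payments → annuity-due factor ×(1+i).)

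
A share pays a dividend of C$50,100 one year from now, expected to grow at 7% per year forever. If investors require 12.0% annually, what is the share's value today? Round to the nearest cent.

PV = PMT / (i − g) = 50100 / (0.12 − 0.07) = 50100 / 0.050000 = 1,002,000.0000

C$1,002,000.00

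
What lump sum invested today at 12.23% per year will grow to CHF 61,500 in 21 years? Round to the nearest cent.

Discount factor = (1+0.1223)^(−21) = 0.088657; PV = 61,500 × 0.088657 = 5,452.3898

CHF 5,452.39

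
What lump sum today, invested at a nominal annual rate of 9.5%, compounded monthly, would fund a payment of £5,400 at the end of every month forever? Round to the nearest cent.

Periodic rate i = 0.095/12 = 0.00791667.
PV = PMT / i = 5400 / 0.00791667 = 682,105.2632

£682,105.26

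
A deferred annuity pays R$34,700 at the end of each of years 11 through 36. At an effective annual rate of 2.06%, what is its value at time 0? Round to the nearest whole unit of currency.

PV at t=10 (ordinary 26-year annuity): 34700 × a(26|0.0206) = 34700 × 19.975145 = 693,137.5228
PV₀ = 693,137.5228 / (1+0.0206)^10 = 693,137.5228 / 1.226184 = 565,280.1951

R$565,280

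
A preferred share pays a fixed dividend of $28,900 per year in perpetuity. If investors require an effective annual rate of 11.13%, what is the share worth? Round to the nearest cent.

PV = C/r = 28900/0.1113 = 259,658.5804

$259,658.58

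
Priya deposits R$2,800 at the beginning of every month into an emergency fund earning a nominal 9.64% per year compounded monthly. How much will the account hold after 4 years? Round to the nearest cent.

R$164,512.48

With 12 periods per year: i = 0.00803333, n = 48.
FV = PMT · [(1+i)^n − 1] / i × (1+i) = 2800 · 58.754458 = 164,512.4833
Payments are at the start of each period, so multiply by (1+i).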